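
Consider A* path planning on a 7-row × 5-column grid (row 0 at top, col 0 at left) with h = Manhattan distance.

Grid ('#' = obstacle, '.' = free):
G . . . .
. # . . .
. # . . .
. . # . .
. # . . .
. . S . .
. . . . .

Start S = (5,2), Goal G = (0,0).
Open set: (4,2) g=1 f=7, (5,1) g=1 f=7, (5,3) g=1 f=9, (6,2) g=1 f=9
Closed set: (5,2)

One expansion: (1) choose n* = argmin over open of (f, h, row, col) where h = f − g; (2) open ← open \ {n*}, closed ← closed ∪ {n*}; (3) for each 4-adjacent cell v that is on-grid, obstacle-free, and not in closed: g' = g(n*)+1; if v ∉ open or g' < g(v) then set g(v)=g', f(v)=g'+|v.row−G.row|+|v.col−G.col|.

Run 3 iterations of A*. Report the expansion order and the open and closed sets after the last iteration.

order=[(4,2) → (5,1) → (5,0)]; open=[(4,0) g=3 f=7, (4,3) g=2 f=9, (5,3) g=1 f=9, (6,0) g=3 f=9, (6,1) g=2 f=9, (6,2) g=1 f=9]; closed=[(4,2), (5,0), (5,1), (5,2)]

step 1: expand (4,2) (f=7, h=6) → closed; open now [(4,3) g=2 f=9, (5,1) g=1 f=7, (5,3) g=1 f=9, (6,2) g=1 f=9]
step 2: expand (5,1) (f=7, h=6) → closed; open now [(4,3) g=2 f=9, (5,0) g=2 f=7, (5,3) g=1 f=9, (6,1) g=2 f=9, (6,2) g=1 f=9]
step 3: expand (5,0) (f=7, h=5) → closed; open now [(4,0) g=3 f=7, (4,3) g=2 f=9, (5,3) g=1 f=9, (6,0) g=3 f=9, (6,1) g=2 f=9, (6,2) g=1 f=9]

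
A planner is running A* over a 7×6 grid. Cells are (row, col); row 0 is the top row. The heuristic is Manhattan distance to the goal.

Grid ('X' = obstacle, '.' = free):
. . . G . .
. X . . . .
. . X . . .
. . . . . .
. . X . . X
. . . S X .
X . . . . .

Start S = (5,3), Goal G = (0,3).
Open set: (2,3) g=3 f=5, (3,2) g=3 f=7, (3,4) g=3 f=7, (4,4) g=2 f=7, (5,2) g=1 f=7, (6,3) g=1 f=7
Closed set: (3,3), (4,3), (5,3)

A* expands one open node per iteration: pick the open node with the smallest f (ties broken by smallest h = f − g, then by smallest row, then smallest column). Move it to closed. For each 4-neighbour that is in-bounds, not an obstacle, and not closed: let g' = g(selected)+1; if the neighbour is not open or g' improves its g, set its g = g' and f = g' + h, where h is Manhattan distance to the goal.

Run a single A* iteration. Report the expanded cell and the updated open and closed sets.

step 1: expand (2,3) (f=5, h=2) → closed; open now [(1,3) g=4 f=5, (2,4) g=4 f=7, (3,2) g=3 f=7, (3,4) g=3 f=7, (4,4) g=2 f=7, (5,2) g=1 f=7, (6,3) g=1 f=7]

expanded=(2,3); open=[(1,3) g=4 f=5, (2,4) g=4 f=7, (3,2) g=3 f=7, (3,4) g=3 f=7, (4,4) g=2 f=7, (5,2) g=1 f=7, (6,3) g=1 f=7]; closed=[(2,3), (3,3), (4,3), (5,3)]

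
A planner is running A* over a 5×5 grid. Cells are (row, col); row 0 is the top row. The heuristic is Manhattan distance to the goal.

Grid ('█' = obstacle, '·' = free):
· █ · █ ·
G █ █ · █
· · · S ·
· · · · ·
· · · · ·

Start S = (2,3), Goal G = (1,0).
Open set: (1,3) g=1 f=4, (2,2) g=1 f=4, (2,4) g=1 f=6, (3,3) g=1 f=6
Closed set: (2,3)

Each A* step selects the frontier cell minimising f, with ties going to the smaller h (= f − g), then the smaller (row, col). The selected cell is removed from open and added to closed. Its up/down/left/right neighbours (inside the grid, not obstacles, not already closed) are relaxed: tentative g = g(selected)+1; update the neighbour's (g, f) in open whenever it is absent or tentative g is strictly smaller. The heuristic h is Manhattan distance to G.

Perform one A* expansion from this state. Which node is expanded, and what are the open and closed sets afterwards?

expanded=(1,3); open=[(2,2) g=1 f=4, (2,4) g=1 f=6, (3,3) g=1 f=6]; closed=[(1,3), (2,3)]

step 1: expand (1,3) (f=4, h=3) → closed; open now [(2,2) g=1 f=4, (2,4) g=1 f=6, (3,3) g=1 f=6]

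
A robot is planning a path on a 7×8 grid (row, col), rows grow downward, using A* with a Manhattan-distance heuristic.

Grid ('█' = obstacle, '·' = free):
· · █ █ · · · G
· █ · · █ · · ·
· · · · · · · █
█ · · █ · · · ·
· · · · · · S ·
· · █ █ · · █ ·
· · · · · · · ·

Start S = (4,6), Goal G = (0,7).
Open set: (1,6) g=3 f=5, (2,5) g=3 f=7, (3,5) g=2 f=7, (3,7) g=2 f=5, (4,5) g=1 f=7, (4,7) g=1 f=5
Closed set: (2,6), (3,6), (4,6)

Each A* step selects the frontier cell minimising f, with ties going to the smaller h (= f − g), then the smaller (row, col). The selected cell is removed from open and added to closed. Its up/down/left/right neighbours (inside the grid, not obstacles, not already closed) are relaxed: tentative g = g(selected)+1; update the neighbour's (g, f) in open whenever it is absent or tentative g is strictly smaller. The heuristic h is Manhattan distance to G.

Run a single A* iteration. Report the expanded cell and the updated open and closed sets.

expanded=(1,6); open=[(0,6) g=4 f=5, (1,5) g=4 f=7, (1,7) g=4 f=5, (2,5) g=3 f=7, (3,5) g=2 f=7, (3,7) g=2 f=5, (4,5) g=1 f=7, (4,7) g=1 f=5]; closed=[(1,6), (2,6), (3,6), (4,6)]

step 1: expand (1,6) (f=5, h=2) → closed; open now [(0,6) g=4 f=5, (1,5) g=4 f=7, (1,7) g=4 f=5, (2,5) g=3 f=7, (3,5) g=2 f=7, (3,7) g=2 f=5, (4,5) g=1 f=7, (4,7) g=1 f=5]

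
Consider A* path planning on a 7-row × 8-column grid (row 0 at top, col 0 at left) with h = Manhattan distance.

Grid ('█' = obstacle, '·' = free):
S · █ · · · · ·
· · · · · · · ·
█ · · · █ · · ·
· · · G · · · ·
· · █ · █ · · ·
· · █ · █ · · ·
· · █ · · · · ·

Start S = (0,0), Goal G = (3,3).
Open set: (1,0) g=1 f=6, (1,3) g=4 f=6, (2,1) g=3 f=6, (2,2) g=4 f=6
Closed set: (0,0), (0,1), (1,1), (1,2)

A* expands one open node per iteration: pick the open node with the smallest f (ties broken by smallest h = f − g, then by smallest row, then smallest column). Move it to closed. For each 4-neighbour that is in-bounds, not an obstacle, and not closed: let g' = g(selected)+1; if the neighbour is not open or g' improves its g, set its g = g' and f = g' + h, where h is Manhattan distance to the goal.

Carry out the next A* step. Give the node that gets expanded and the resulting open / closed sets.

step 1: expand (1,3) (f=6, h=2) → closed; open now [(0,3) g=5 f=8, (1,0) g=1 f=6, (1,4) g=5 f=8, (2,1) g=3 f=6, (2,2) g=4 f=6, (2,3) g=5 f=6]

expanded=(1,3); open=[(0,3) g=5 f=8, (1,0) g=1 f=6, (1,4) g=5 f=8, (2,1) g=3 f=6, (2,2) g=4 f=6, (2,3) g=5 f=6]; closed=[(0,0), (0,1), (1,1), (1,2), (1,3)]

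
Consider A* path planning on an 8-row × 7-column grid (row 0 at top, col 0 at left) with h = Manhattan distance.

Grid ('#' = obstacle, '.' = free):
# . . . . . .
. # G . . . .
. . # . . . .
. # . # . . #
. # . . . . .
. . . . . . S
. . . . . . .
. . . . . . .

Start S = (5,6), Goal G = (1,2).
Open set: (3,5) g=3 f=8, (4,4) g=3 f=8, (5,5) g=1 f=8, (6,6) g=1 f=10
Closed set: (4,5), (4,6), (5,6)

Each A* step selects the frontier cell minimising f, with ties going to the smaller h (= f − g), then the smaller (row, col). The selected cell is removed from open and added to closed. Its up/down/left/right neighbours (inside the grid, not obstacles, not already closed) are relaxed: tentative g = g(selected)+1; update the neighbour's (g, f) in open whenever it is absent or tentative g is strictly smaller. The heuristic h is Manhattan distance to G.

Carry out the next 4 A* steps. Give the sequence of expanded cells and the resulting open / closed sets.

order=[(3,5) → (2,5) → (1,5) → (1,4)]; open=[(0,4) g=7 f=10, (0,5) g=6 f=10, (1,3) g=7 f=8, (1,6) g=6 f=10, (2,4) g=5 f=8, (2,6) g=5 f=10, (3,4) g=4 f=8, (4,4) g=3 f=8, (5,5) g=1 f=8, (6,6) g=1 f=10]; closed=[(1,4), (1,5), (2,5), (3,5), (4,5), (4,6), (5,6)]

step 1: expand (3,5) (f=8, h=5) → closed; open now [(2,5) g=4 f=8, (3,4) g=4 f=8, (4,4) g=3 f=8, (5,5) g=1 f=8, (6,6) g=1 f=10]
step 2: expand (2,5) (f=8, h=4) → closed; open now [(1,5) g=5 f=8, (2,4) g=5 f=8, (2,6) g=5 f=10, (3,4) g=4 f=8, (4,4) g=3 f=8, (5,5) g=1 f=8, (6,6) g=1 f=10]
step 3: expand (1,5) (f=8, h=3) → closed; open now [(0,5) g=6 f=10, (1,4) g=6 f=8, (1,6) g=6 f=10, (2,4) g=5 f=8, (2,6) g=5 f=10, (3,4) g=4 f=8, (4,4) g=3 f=8, (5,5) g=1 f=8, (6,6) g=1 f=10]
step 4: expand (1,4) (f=8, h=2) → closed; open now [(0,4) g=7 f=10, (0,5) g=6 f=10, (1,3) g=7 f=8, (1,6) g=6 f=10, (2,4) g=5 f=8, (2,6) g=5 f=10, (3,4) g=4 f=8, (4,4) g=3 f=8, (5,5) g=1 f=8, (6,6) g=1 f=10]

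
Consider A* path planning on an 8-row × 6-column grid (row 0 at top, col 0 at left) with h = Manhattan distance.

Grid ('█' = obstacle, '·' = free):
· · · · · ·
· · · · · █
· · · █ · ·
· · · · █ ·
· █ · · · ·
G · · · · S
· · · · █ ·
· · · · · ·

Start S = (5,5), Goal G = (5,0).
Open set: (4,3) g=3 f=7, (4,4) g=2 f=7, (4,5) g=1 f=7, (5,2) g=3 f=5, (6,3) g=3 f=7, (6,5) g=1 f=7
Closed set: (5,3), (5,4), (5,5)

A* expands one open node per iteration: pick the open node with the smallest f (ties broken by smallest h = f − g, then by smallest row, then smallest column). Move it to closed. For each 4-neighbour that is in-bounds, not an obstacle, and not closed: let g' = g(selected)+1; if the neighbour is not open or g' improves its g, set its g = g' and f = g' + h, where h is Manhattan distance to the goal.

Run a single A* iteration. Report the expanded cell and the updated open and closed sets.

expanded=(5,2); open=[(4,2) g=4 f=7, (4,3) g=3 f=7, (4,4) g=2 f=7, (4,5) g=1 f=7, (5,1) g=4 f=5, (6,2) g=4 f=7, (6,3) g=3 f=7, (6,5) g=1 f=7]; closed=[(5,2), (5,3), (5,4), (5,5)]

step 1: expand (5,2) (f=5, h=2) → closed; open now [(4,2) g=4 f=7, (4,3) g=3 f=7, (4,4) g=2 f=7, (4,5) g=1 f=7, (5,1) g=4 f=5, (6,2) g=4 f=7, (6,3) g=3 f=7, (6,5) g=1 f=7]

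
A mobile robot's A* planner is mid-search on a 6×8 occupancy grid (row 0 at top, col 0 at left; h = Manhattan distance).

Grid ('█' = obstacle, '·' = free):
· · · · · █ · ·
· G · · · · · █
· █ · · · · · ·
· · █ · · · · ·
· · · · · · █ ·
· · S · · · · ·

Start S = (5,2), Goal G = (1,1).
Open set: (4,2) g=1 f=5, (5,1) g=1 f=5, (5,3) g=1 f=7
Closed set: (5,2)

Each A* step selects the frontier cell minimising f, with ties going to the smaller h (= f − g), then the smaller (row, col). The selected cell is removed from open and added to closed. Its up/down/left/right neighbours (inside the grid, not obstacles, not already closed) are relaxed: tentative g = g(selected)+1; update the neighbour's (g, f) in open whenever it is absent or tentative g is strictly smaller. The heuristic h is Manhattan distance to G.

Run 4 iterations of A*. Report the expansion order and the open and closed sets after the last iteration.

order=[(4,2) → (4,1) → (3,1) → (5,1)]; open=[(3,0) g=4 f=7, (4,0) g=3 f=7, (4,3) g=2 f=7, (5,0) g=2 f=7, (5,3) g=1 f=7]; closed=[(3,1), (4,1), (4,2), (5,1), (5,2)]

step 1: expand (4,2) (f=5, h=4) → closed; open now [(4,1) g=2 f=5, (4,3) g=2 f=7, (5,1) g=1 f=5, (5,3) g=1 f=7]
step 2: expand (4,1) (f=5, h=3) → closed; open now [(3,1) g=3 f=5, (4,0) g=3 f=7, (4,3) g=2 f=7, (5,1) g=1 f=5, (5,3) g=1 f=7]
step 3: expand (3,1) (f=5, h=2) → closed; open now [(3,0) g=4 f=7, (4,0) g=3 f=7, (4,3) g=2 f=7, (5,1) g=1 f=5, (5,3) g=1 f=7]
step 4: expand (5,1) (f=5, h=4) → closed; open now [(3,0) g=4 f=7, (4,0) g=3 f=7, (4,3) g=2 f=7, (5,0) g=2 f=7, (5,3) g=1 f=7]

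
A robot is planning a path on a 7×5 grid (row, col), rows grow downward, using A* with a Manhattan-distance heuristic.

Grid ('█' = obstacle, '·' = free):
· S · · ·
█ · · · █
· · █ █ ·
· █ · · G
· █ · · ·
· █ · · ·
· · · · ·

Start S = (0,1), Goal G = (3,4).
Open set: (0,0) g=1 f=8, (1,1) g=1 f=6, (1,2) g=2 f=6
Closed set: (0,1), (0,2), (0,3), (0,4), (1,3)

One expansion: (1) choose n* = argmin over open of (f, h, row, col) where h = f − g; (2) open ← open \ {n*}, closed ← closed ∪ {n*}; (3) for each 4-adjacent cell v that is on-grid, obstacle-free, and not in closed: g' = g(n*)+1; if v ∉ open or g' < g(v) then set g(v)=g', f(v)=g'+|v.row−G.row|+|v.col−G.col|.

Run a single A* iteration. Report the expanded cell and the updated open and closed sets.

step 1: expand (1,2) (f=6, h=4) → closed; open now [(0,0) g=1 f=8, (1,1) g=1 f=6]

expanded=(1,2); open=[(0,0) g=1 f=8, (1,1) g=1 f=6]; closed=[(0,1), (0,2), (0,3), (0,4), (1,2), (1,3)]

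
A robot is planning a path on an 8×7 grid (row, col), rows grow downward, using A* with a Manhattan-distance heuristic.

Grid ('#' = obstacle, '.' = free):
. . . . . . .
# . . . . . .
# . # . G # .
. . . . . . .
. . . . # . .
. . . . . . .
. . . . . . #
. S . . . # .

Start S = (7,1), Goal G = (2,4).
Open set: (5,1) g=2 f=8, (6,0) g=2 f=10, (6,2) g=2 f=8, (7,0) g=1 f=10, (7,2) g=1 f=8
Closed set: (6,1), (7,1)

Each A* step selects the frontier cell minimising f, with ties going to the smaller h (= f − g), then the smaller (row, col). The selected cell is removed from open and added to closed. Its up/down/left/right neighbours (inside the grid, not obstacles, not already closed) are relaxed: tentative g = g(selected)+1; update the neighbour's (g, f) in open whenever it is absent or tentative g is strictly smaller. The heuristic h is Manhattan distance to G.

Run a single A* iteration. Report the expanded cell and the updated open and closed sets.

step 1: expand (5,1) (f=8, h=6) → closed; open now [(4,1) g=3 f=8, (5,0) g=3 f=10, (5,2) g=3 f=8, (6,0) g=2 f=10, (6,2) g=2 f=8, (7,0) g=1 f=10, (7,2) g=1 f=8]

expanded=(5,1); open=[(4,1) g=3 f=8, (5,0) g=3 f=10, (5,2) g=3 f=8, (6,0) g=2 f=10, (6,2) g=2 f=8, (7,0) g=1 f=10, (7,2) g=1 f=8]; closed=[(5,1), (6,1), (7,1)]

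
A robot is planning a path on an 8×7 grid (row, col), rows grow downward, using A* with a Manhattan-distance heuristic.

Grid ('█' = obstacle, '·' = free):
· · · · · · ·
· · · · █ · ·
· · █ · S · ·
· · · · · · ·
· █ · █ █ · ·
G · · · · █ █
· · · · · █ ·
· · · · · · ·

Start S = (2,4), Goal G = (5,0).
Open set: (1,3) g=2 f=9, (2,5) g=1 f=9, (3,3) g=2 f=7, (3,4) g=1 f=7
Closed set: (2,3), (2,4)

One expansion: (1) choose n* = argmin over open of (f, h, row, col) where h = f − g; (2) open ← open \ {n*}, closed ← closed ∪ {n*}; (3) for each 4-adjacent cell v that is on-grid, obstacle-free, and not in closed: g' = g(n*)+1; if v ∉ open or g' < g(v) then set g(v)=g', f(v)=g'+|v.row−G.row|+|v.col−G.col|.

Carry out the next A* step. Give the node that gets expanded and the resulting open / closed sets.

step 1: expand (3,3) (f=7, h=5) → closed; open now [(1,3) g=2 f=9, (2,5) g=1 f=9, (3,2) g=3 f=7, (3,4) g=1 f=7]

expanded=(3,3); open=[(1,3) g=2 f=9, (2,5) g=1 f=9, (3,2) g=3 f=7, (3,4) g=1 f=7]; closed=[(2,3), (2,4), (3,3)]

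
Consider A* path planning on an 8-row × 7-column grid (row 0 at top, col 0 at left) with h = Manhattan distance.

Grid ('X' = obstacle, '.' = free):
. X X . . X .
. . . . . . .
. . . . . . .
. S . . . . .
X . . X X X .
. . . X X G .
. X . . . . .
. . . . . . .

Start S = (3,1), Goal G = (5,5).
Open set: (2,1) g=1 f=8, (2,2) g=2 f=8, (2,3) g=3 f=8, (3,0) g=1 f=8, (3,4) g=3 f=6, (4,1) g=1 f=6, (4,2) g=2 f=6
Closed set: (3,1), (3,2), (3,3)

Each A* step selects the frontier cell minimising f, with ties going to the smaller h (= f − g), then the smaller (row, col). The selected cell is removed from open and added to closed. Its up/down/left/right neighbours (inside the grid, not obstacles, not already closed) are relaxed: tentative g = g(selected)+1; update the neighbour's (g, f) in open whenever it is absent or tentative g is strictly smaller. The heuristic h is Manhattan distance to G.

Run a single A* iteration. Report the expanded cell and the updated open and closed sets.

step 1: expand (3,4) (f=6, h=3) → closed; open now [(2,1) g=1 f=8, (2,2) g=2 f=8, (2,3) g=3 f=8, (2,4) g=4 f=8, (3,0) g=1 f=8, (3,5) g=4 f=6, (4,1) g=1 f=6, (4,2) g=2 f=6]

expanded=(3,4); open=[(2,1) g=1 f=8, (2,2) g=2 f=8, (2,3) g=3 f=8, (2,4) g=4 f=8, (3,0) g=1 f=8, (3,5) g=4 f=6, (4,1) g=1 f=6, (4,2) g=2 f=6]; closed=[(3,1), (3,2), (3,3), (3,4)]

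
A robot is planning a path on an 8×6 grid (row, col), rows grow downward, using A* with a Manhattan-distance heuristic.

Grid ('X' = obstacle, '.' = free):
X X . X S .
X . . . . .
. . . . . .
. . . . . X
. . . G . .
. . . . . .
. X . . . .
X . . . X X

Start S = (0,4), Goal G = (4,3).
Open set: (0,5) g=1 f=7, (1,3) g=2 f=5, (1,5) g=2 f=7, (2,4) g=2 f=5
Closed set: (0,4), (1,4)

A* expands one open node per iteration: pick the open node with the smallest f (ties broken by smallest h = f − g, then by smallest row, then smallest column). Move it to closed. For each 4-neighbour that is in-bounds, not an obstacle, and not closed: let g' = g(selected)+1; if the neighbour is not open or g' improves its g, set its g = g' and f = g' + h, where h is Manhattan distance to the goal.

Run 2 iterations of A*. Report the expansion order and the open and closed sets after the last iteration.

step 1: expand (1,3) (f=5, h=3) → closed; open now [(0,5) g=1 f=7, (1,2) g=3 f=7, (1,5) g=2 f=7, (2,3) g=3 f=5, (2,4) g=2 f=5]
step 2: expand (2,3) (f=5, h=2) → closed; open now [(0,5) g=1 f=7, (1,2) g=3 f=7, (1,5) g=2 f=7, (2,2) g=4 f=7, (2,4) g=2 f=5, (3,3) g=4 f=5]

order=[(1,3) → (2,3)]; open=[(0,5) g=1 f=7, (1,2) g=3 f=7, (1,5) g=2 f=7, (2,2) g=4 f=7, (2,4) g=2 f=5, (3,3) g=4 f=5]; closed=[(0,4), (1,3), (1,4), (2,3)]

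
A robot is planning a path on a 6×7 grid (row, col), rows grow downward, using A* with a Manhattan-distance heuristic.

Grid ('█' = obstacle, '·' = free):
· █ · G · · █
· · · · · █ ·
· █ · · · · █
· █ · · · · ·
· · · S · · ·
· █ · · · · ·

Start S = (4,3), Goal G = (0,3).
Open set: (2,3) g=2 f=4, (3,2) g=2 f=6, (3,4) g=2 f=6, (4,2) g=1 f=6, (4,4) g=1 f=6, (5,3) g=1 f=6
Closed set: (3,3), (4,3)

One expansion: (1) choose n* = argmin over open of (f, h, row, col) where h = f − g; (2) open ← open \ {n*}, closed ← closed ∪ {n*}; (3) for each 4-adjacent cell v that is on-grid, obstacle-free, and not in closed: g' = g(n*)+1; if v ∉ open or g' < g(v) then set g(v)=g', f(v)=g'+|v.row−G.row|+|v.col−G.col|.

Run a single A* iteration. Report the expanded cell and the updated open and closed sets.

step 1: expand (2,3) (f=4, h=2) → closed; open now [(1,3) g=3 f=4, (2,2) g=3 f=6, (2,4) g=3 f=6, (3,2) g=2 f=6, (3,4) g=2 f=6, (4,2) g=1 f=6, (4,4) g=1 f=6, (5,3) g=1 f=6]

expanded=(2,3); open=[(1,3) g=3 f=4, (2,2) g=3 f=6, (2,4) g=3 f=6, (3,2) g=2 f=6, (3,4) g=2 f=6, (4,2) g=1 f=6, (4,4) g=1 f=6, (5,3) g=1 f=6]; closed=[(2,3), (3,3), (4,3)]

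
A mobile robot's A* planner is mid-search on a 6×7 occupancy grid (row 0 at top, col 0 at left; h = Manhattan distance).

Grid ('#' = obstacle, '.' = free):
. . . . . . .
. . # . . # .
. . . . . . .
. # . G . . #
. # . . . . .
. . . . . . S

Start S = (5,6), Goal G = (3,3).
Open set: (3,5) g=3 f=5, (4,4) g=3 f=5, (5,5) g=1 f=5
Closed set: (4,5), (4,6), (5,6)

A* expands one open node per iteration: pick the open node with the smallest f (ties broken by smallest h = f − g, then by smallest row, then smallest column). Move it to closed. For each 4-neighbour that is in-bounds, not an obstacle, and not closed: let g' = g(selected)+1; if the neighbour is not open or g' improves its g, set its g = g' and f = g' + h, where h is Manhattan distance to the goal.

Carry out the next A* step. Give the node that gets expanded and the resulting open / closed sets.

expanded=(3,5); open=[(2,5) g=4 f=7, (3,4) g=4 f=5, (4,4) g=3 f=5, (5,5) g=1 f=5]; closed=[(3,5), (4,5), (4,6), (5,6)]

step 1: expand (3,5) (f=5, h=2) → closed; open now [(2,5) g=4 f=7, (3,4) g=4 f=5, (4,4) g=3 f=5, (5,5) g=1 f=5]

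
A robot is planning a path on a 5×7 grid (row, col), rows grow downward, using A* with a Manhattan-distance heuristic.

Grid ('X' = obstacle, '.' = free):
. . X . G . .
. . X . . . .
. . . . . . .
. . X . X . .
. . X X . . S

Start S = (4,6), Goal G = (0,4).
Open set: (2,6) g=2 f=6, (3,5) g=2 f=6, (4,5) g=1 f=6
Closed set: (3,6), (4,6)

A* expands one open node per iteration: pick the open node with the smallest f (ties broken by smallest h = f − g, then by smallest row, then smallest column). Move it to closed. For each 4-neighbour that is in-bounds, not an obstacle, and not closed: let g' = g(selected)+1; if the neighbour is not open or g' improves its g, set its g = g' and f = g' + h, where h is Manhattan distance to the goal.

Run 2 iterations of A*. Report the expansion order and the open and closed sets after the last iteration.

step 1: expand (2,6) (f=6, h=4) → closed; open now [(1,6) g=3 f=6, (2,5) g=3 f=6, (3,5) g=2 f=6, (4,5) g=1 f=6]
step 2: expand (1,6) (f=6, h=3) → closed; open now [(0,6) g=4 f=6, (1,5) g=4 f=6, (2,5) g=3 f=6, (3,5) g=2 f=6, (4,5) g=1 f=6]

order=[(2,6) → (1,6)]; open=[(0,6) g=4 f=6, (1,5) g=4 f=6, (2,5) g=3 f=6, (3,5) g=2 f=6, (4,5) g=1 f=6]; closed=[(1,6), (2,6), (3,6), (4,6)]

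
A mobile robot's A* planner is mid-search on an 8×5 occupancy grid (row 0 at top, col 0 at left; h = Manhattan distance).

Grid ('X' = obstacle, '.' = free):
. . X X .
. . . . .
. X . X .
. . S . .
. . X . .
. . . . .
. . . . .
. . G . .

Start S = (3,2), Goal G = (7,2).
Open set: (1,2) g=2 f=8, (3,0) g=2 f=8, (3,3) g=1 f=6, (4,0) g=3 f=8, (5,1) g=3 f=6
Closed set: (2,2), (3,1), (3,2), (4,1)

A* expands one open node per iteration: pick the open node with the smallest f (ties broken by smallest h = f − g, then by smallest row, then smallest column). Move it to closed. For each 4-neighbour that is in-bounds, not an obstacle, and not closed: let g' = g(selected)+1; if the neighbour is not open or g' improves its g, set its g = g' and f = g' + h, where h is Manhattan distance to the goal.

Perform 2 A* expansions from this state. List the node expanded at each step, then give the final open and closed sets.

order=[(5,1) → (5,2)]; open=[(1,2) g=2 f=8, (3,0) g=2 f=8, (3,3) g=1 f=6, (4,0) g=3 f=8, (5,0) g=4 f=8, (5,3) g=5 f=8, (6,1) g=4 f=6, (6,2) g=5 f=6]; closed=[(2,2), (3,1), (3,2), (4,1), (5,1), (5,2)]

step 1: expand (5,1) (f=6, h=3) → closed; open now [(1,2) g=2 f=8, (3,0) g=2 f=8, (3,3) g=1 f=6, (4,0) g=3 f=8, (5,0) g=4 f=8, (5,2) g=4 f=6, (6,1) g=4 f=6]
step 2: expand (5,2) (f=6, h=2) → closed; open now [(1,2) g=2 f=8, (3,0) g=2 f=8, (3,3) g=1 f=6, (4,0) g=3 f=8, (5,0) g=4 f=8, (5,3) g=5 f=8, (6,1) g=4 f=6, (6,2) g=5 f=6]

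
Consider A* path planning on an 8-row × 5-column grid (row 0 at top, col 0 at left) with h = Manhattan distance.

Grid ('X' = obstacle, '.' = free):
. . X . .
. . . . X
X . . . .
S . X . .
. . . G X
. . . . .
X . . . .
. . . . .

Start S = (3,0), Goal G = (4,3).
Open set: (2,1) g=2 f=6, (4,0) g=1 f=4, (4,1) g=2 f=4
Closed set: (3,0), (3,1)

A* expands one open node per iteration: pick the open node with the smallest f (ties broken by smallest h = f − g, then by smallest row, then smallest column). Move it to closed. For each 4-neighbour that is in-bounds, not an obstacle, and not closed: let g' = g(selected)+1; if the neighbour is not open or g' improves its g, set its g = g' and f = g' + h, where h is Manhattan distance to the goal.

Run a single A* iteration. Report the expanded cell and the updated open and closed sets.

expanded=(4,1); open=[(2,1) g=2 f=6, (4,0) g=1 f=4, (4,2) g=3 f=4, (5,1) g=3 f=6]; closed=[(3,0), (3,1), (4,1)]

step 1: expand (4,1) (f=4, h=2) → closed; open now [(2,1) g=2 f=6, (4,0) g=1 f=4, (4,2) g=3 f=4, (5,1) g=3 f=6]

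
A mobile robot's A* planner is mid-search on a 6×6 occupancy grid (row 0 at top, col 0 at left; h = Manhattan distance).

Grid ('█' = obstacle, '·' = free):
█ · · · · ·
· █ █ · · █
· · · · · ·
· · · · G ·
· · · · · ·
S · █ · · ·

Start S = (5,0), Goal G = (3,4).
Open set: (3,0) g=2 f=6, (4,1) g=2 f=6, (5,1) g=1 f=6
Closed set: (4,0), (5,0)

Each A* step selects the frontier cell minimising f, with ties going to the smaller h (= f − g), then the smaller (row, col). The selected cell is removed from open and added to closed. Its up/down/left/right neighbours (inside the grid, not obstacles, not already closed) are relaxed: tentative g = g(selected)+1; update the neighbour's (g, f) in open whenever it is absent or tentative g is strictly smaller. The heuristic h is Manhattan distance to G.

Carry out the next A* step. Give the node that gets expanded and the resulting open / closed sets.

step 1: expand (3,0) (f=6, h=4) → closed; open now [(2,0) g=3 f=8, (3,1) g=3 f=6, (4,1) g=2 f=6, (5,1) g=1 f=6]

expanded=(3,0); open=[(2,0) g=3 f=8, (3,1) g=3 f=6, (4,1) g=2 f=6, (5,1) g=1 f=6]; closed=[(3,0), (4,0), (5,0)]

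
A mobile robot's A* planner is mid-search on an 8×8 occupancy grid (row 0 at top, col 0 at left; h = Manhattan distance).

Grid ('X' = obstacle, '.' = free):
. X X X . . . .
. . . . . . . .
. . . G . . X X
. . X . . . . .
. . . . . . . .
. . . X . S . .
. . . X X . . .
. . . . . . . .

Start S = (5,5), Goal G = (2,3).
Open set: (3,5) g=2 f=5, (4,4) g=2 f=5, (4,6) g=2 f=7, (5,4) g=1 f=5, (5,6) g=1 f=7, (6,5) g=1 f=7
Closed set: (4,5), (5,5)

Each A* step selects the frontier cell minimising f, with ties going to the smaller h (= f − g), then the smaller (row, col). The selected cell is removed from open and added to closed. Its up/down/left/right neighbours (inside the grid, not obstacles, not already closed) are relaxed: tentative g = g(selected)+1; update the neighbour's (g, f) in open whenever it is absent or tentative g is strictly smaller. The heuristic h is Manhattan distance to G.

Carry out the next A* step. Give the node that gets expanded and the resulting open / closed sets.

expanded=(3,5); open=[(2,5) g=3 f=5, (3,4) g=3 f=5, (3,6) g=3 f=7, (4,4) g=2 f=5, (4,6) g=2 f=7, (5,4) g=1 f=5, (5,6) g=1 f=7, (6,5) g=1 f=7]; closed=[(3,5), (4,5), (5,5)]

step 1: expand (3,5) (f=5, h=3) → closed; open now [(2,5) g=3 f=5, (3,4) g=3 f=5, (3,6) g=3 f=7, (4,4) g=2 f=5, (4,6) g=2 f=7, (5,4) g=1 f=5, (5,6) g=1 f=7, (6,5) g=1 f=7]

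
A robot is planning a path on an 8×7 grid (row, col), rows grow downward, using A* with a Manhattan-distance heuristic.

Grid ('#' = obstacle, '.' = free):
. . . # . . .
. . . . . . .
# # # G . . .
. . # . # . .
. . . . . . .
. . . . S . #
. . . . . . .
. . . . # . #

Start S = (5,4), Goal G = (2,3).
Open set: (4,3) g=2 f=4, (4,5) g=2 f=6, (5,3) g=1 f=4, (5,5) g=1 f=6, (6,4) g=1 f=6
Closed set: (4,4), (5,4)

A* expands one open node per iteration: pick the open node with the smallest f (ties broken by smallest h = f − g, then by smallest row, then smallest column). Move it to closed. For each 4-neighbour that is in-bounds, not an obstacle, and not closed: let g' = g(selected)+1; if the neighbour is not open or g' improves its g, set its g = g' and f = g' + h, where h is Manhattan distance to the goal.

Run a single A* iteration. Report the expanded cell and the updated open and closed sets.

step 1: expand (4,3) (f=4, h=2) → closed; open now [(3,3) g=3 f=4, (4,2) g=3 f=6, (4,5) g=2 f=6, (5,3) g=1 f=4, (5,5) g=1 f=6, (6,4) g=1 f=6]

expanded=(4,3); open=[(3,3) g=3 f=4, (4,2) g=3 f=6, (4,5) g=2 f=6, (5,3) g=1 f=4, (5,5) g=1 f=6, (6,4) g=1 f=6]; closed=[(4,3), (4,4), (5,4)]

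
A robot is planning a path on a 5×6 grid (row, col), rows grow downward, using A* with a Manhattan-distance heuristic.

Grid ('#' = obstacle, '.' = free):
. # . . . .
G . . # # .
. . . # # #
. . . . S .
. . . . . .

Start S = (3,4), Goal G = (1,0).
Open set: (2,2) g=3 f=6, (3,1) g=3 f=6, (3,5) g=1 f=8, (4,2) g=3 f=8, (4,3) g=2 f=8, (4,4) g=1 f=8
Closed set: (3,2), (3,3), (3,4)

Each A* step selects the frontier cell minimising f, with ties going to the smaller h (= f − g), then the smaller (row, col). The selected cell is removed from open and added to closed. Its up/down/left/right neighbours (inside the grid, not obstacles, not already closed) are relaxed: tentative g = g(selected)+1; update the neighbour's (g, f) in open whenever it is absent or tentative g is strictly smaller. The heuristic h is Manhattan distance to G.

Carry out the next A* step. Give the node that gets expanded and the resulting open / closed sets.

expanded=(2,2); open=[(1,2) g=4 f=6, (2,1) g=4 f=6, (3,1) g=3 f=6, (3,5) g=1 f=8, (4,2) g=3 f=8, (4,3) g=2 f=8, (4,4) g=1 f=8]; closed=[(2,2), (3,2), (3,3), (3,4)]

step 1: expand (2,2) (f=6, h=3) → closed; open now [(1,2) g=4 f=6, (2,1) g=4 f=6, (3,1) g=3 f=6, (3,5) g=1 f=8, (4,2) g=3 f=8, (4,3) g=2 f=8, (4,4) g=1 f=8]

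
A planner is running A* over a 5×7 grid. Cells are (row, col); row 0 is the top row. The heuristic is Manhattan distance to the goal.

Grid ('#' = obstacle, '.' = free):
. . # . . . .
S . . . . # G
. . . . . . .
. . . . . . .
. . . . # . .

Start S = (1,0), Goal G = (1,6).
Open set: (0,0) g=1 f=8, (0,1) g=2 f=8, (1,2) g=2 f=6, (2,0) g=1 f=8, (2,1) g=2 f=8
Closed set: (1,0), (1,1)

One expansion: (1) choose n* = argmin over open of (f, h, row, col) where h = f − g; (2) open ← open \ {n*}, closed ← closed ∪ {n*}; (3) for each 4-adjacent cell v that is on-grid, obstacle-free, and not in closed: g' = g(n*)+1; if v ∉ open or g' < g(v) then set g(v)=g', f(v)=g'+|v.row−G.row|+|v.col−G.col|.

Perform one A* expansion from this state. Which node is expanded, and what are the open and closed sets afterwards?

step 1: expand (1,2) (f=6, h=4) → closed; open now [(0,0) g=1 f=8, (0,1) g=2 f=8, (1,3) g=3 f=6, (2,0) g=1 f=8, (2,1) g=2 f=8, (2,2) g=3 f=8]

expanded=(1,2); open=[(0,0) g=1 f=8, (0,1) g=2 f=8, (1,3) g=3 f=6, (2,0) g=1 f=8, (2,1) g=2 f=8, (2,2) g=3 f=8]; closed=[(1,0), (1,1), (1,2)]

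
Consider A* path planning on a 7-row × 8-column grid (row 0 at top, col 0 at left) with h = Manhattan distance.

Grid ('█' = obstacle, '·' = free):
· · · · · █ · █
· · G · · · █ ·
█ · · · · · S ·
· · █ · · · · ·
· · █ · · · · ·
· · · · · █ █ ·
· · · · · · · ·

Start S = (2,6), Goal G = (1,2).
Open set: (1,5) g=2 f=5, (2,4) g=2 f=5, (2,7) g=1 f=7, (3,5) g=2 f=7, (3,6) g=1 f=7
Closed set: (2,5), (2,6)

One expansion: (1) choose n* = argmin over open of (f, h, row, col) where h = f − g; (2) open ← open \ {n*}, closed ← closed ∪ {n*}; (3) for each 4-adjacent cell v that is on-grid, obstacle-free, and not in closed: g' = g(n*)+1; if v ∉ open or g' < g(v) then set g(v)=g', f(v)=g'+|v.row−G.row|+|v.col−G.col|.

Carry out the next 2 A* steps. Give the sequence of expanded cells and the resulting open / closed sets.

order=[(1,5) → (1,4)]; open=[(0,4) g=4 f=7, (1,3) g=4 f=5, (2,4) g=2 f=5, (2,7) g=1 f=7, (3,5) g=2 f=7, (3,6) g=1 f=7]; closed=[(1,4), (1,5), (2,5), (2,6)]

step 1: expand (1,5) (f=5, h=3) → closed; open now [(1,4) g=3 f=5, (2,4) g=2 f=5, (2,7) g=1 f=7, (3,5) g=2 f=7, (3,6) g=1 f=7]
step 2: expand (1,4) (f=5, h=2) → closed; open now [(0,4) g=4 f=7, (1,3) g=4 f=5, (2,4) g=2 f=5, (2,7) g=1 f=7, (3,5) g=2 f=7, (3,6) g=1 f=7]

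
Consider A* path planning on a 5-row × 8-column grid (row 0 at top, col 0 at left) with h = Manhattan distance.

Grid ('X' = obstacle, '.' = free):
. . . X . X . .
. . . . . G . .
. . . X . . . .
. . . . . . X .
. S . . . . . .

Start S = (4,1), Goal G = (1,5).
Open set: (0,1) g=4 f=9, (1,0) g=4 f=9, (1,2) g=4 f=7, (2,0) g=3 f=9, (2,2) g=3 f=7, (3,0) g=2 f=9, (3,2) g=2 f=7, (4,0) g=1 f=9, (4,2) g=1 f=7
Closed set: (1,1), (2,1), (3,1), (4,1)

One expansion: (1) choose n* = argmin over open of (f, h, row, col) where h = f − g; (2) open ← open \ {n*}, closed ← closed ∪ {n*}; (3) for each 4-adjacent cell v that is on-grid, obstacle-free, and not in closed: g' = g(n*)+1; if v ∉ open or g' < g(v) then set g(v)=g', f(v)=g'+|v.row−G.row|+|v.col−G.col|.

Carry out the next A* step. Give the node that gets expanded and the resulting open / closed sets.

step 1: expand (1,2) (f=7, h=3) → closed; open now [(0,1) g=4 f=9, (0,2) g=5 f=9, (1,0) g=4 f=9, (1,3) g=5 f=7, (2,0) g=3 f=9, (2,2) g=3 f=7, (3,0) g=2 f=9, (3,2) g=2 f=7, (4,0) g=1 f=9, (4,2) g=1 f=7]

expanded=(1,2); open=[(0,1) g=4 f=9, (0,2) g=5 f=9, (1,0) g=4 f=9, (1,3) g=5 f=7, (2,0) g=3 f=9, (2,2) g=3 f=7, (3,0) g=2 f=9, (3,2) g=2 f=7, (4,0) g=1 f=9, (4,2) g=1 f=7]; closed=[(1,1), (1,2), (2,1), (3,1), (4,1)]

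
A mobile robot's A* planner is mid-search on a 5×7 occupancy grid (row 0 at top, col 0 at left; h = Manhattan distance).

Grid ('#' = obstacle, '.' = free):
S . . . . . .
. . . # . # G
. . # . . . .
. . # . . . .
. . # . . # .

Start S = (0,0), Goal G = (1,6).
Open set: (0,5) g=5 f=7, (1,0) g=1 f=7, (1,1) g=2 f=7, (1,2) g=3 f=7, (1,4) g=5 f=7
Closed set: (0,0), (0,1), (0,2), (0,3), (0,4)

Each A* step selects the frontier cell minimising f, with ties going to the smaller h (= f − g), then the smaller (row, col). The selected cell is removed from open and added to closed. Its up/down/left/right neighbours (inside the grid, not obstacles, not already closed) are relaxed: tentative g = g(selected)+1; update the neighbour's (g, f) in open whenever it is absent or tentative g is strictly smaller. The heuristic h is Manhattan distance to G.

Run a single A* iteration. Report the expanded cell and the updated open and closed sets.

step 1: expand (0,5) (f=7, h=2) → closed; open now [(0,6) g=6 f=7, (1,0) g=1 f=7, (1,1) g=2 f=7, (1,2) g=3 f=7, (1,4) g=5 f=7]

expanded=(0,5); open=[(0,6) g=6 f=7, (1,0) g=1 f=7, (1,1) g=2 f=7, (1,2) g=3 f=7, (1,4) g=5 f=7]; closed=[(0,0), (0,1), (0,2), (0,3), (0,4), (0,5)]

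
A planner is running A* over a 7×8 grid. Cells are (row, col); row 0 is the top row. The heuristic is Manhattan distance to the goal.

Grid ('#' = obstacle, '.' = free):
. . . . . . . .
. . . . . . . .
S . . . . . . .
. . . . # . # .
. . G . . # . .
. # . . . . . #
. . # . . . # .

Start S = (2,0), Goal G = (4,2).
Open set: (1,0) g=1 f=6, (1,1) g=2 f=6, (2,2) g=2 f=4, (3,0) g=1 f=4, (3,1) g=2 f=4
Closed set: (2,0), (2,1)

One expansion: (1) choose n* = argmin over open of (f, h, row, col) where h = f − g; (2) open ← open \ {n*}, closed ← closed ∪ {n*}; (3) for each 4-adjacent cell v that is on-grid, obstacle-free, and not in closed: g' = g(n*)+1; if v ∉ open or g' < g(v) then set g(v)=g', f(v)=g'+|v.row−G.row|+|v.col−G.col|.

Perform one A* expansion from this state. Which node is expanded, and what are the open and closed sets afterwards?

step 1: expand (2,2) (f=4, h=2) → closed; open now [(1,0) g=1 f=6, (1,1) g=2 f=6, (1,2) g=3 f=6, (2,3) g=3 f=6, (3,0) g=1 f=4, (3,1) g=2 f=4, (3,2) g=3 f=4]

expanded=(2,2); open=[(1,0) g=1 f=6, (1,1) g=2 f=6, (1,2) g=3 f=6, (2,3) g=3 f=6, (3,0) g=1 f=4, (3,1) g=2 f=4, (3,2) g=3 f=4]; closed=[(2,0), (2,1), (2,2)]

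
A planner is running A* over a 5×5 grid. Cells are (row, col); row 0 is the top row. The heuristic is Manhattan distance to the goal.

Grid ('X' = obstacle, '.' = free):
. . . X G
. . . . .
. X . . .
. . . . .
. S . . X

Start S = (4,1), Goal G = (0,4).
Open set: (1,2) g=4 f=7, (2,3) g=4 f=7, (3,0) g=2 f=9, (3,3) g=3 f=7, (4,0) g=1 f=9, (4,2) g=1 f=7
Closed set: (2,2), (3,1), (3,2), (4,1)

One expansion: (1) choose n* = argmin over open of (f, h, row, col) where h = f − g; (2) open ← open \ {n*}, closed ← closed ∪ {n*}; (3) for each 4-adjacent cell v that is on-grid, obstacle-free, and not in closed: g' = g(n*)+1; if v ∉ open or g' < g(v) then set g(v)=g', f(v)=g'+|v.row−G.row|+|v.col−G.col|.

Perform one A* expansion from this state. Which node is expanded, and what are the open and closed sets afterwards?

expanded=(1,2); open=[(0,2) g=5 f=7, (1,1) g=5 f=9, (1,3) g=5 f=7, (2,3) g=4 f=7, (3,0) g=2 f=9, (3,3) g=3 f=7, (4,0) g=1 f=9, (4,2) g=1 f=7]; closed=[(1,2), (2,2), (3,1), (3,2), (4,1)]

step 1: expand (1,2) (f=7, h=3) → closed; open now [(0,2) g=5 f=7, (1,1) g=5 f=9, (1,3) g=5 f=7, (2,3) g=4 f=7, (3,0) g=2 f=9, (3,3) g=3 f=7, (4,0) g=1 f=9, (4,2) g=1 f=7]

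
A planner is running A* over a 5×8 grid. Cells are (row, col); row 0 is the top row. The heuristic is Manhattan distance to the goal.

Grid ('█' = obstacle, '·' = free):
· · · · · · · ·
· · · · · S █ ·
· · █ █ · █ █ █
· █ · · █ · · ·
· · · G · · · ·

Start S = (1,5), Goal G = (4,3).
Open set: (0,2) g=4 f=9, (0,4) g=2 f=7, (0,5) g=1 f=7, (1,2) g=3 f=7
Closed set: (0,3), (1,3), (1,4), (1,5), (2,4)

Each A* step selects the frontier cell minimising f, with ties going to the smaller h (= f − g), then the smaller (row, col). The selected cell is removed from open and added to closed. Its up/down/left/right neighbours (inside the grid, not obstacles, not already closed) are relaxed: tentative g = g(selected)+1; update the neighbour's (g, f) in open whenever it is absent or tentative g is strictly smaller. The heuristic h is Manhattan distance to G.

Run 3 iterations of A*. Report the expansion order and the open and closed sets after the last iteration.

order=[(1,2) → (0,4) → (0,5)]; open=[(0,2) g=4 f=9, (0,6) g=2 f=9, (1,1) g=4 f=9]; closed=[(0,3), (0,4), (0,5), (1,2), (1,3), (1,4), (1,5), (2,4)]

step 1: expand (1,2) (f=7, h=4) → closed; open now [(0,2) g=4 f=9, (0,4) g=2 f=7, (0,5) g=1 f=7, (1,1) g=4 f=9]
step 2: expand (0,4) (f=7, h=5) → closed; open now [(0,2) g=4 f=9, (0,5) g=1 f=7, (1,1) g=4 f=9]
step 3: expand (0,5) (f=7, h=6) → closed; open now [(0,2) g=4 f=9, (0,6) g=2 f=9, (1,1) g=4 f=9]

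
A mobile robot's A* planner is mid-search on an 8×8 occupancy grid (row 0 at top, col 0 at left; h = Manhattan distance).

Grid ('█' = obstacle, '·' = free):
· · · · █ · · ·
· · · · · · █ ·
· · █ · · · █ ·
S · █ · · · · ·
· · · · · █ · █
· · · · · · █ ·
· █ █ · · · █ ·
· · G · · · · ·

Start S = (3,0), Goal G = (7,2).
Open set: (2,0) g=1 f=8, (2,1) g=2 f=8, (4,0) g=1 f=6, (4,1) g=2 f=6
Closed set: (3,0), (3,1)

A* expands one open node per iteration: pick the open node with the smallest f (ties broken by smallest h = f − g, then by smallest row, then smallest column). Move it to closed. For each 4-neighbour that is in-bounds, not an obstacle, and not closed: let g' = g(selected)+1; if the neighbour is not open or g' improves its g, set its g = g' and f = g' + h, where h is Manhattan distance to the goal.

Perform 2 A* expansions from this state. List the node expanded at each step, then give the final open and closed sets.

step 1: expand (4,1) (f=6, h=4) → closed; open now [(2,0) g=1 f=8, (2,1) g=2 f=8, (4,0) g=1 f=6, (4,2) g=3 f=6, (5,1) g=3 f=6]
step 2: expand (4,2) (f=6, h=3) → closed; open now [(2,0) g=1 f=8, (2,1) g=2 f=8, (4,0) g=1 f=6, (4,3) g=4 f=8, (5,1) g=3 f=6, (5,2) g=4 f=6]

order=[(4,1) → (4,2)]; open=[(2,0) g=1 f=8, (2,1) g=2 f=8, (4,0) g=1 f=6, (4,3) g=4 f=8, (5,1) g=3 f=6, (5,2) g=4 f=6]; closed=[(3,0), (3,1), (4,1), (4,2)]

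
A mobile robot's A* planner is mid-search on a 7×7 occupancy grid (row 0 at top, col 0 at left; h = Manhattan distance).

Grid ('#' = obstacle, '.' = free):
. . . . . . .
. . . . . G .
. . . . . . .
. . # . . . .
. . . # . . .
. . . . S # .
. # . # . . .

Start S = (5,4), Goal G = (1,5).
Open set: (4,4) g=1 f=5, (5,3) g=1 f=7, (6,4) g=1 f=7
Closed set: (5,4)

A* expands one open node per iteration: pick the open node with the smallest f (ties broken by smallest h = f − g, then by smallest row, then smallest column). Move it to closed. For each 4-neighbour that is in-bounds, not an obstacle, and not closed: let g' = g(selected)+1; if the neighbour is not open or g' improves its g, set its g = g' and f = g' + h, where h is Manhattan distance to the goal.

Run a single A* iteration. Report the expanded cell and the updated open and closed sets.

step 1: expand (4,4) (f=5, h=4) → closed; open now [(3,4) g=2 f=5, (4,5) g=2 f=5, (5,3) g=1 f=7, (6,4) g=1 f=7]

expanded=(4,4); open=[(3,4) g=2 f=5, (4,5) g=2 f=5, (5,3) g=1 f=7, (6,4) g=1 f=7]; closed=[(4,4), (5,4)]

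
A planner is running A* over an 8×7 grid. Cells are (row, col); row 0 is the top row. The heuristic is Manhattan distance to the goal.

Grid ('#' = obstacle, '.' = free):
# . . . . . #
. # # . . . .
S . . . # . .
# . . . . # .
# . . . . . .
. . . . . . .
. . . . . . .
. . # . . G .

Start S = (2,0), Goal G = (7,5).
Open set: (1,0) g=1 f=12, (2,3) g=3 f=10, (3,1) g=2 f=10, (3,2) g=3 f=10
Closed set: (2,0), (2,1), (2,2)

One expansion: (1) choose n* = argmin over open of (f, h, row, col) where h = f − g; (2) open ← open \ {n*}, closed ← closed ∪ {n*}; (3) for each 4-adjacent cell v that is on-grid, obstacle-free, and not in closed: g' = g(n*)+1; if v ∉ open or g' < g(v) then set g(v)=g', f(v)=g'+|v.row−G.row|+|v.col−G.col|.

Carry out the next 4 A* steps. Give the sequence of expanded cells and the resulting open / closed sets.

step 1: expand (2,3) (f=10, h=7) → closed; open now [(1,0) g=1 f=12, (1,3) g=4 f=12, (3,1) g=2 f=10, (3,2) g=3 f=10, (3,3) g=4 f=10]
step 2: expand (3,3) (f=10, h=6) → closed; open now [(1,0) g=1 f=12, (1,3) g=4 f=12, (3,1) g=2 f=10, (3,2) g=3 f=10, (3,4) g=5 f=10, (4,3) g=5 f=10]
step 3: expand (3,4) (f=10, h=5) → closed; open now [(1,0) g=1 f=12, (1,3) g=4 f=12, (3,1) g=2 f=10, (3,2) g=3 f=10, (4,3) g=5 f=10, (4,4) g=6 f=10]
step 4: expand (4,4) (f=10, h=4) → closed; open now [(1,0) g=1 f=12, (1,3) g=4 f=12, (3,1) g=2 f=10, (3,2) g=3 f=10, (4,3) g=5 f=10, (4,5) g=7 f=10, (5,4) g=7 f=10]

order=[(2,3) → (3,3) → (3,4) → (4,4)]; open=[(1,0) g=1 f=12, (1,3) g=4 f=12, (3,1) g=2 f=10, (3,2) g=3 f=10, (4,3) g=5 f=10, (4,5) g=7 f=10, (5,4) g=7 f=10]; closed=[(2,0), (2,1), (2,2), (2,3), (3,3), (3,4), (4,4)]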